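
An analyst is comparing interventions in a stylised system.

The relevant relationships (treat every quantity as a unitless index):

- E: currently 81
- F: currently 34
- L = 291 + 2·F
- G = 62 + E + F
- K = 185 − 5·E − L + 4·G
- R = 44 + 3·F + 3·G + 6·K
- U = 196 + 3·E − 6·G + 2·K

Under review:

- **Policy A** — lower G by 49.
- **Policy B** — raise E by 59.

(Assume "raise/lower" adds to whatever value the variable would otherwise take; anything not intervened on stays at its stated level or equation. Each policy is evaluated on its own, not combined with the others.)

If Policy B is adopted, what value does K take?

Policy B (E + 59):
  E = 81 + 59 = 140
  F = 34
  L = 291 + 2·34 = 359
  G = 62 + 140 + 34 = 236
  K = 185 − 5·140 − 359 + 4·236 = 70

70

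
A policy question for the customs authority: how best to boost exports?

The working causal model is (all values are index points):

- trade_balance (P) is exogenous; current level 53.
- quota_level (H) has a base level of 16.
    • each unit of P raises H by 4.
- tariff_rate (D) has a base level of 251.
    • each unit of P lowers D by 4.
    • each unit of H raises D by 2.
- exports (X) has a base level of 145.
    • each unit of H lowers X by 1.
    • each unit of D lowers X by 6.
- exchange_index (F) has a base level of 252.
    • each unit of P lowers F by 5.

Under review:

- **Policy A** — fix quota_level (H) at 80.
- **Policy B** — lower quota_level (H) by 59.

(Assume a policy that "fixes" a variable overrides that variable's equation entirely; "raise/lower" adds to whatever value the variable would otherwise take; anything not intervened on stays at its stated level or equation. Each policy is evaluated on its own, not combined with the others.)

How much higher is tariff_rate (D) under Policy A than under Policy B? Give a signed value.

-178

Policy A (H := 80):
  P = 53
  H = 80
  D = 251 − 4·53 + 2·80 = 199
Policy B (H − 59):
  P = 53
  H = 16 + 4·53 (−59 from intervention) = 169
  D = 251 − 4·53 + 2·169 = 377
D: 199 − 377 = -178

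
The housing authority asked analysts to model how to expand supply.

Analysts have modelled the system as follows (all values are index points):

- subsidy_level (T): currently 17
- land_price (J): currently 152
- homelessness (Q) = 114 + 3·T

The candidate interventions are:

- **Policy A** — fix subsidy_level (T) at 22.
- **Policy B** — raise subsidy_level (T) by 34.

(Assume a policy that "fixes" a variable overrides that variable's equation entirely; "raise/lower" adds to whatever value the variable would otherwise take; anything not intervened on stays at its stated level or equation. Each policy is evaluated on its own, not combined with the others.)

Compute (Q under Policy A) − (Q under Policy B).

-87

Policy A (T := 22):
  T = 22
  Q = 114 + 3·22 = 180
Policy B (T + 34):
  T = 17 + 34 = 51
  Q = 114 + 3·51 = 267
Q: 180 − 267 = -87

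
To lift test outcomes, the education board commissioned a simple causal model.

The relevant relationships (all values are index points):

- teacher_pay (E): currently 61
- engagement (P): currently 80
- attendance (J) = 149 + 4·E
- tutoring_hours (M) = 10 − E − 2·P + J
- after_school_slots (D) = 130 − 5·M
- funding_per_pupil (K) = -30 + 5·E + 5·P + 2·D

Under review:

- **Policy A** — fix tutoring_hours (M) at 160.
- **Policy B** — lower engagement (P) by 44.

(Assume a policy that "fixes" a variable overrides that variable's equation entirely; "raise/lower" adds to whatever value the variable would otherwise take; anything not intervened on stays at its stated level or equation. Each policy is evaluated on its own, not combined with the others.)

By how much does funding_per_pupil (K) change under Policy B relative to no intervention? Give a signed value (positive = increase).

-1100

Baseline:
  E = 61
  P = 80
  J = 149 + 4·61 = 393
  M = 10 − 61 − 2·80 + 393 = 182
  D = 130 − 5·182 = -780
  K = -30 + 5·61 + 5·80 + 2·(-780) = -885
Policy B (P − 44):
  E = 61
  P = 80 − 44 = 36
  J = 149 + 4·61 = 393
  M = 10 − 61 − 2·36 + 393 = 270
  D = 130 − 5·270 = -1220
  K = -30 + 5·61 + 5·36 + 2·(-1220) = -1985
Change in K: -1985 − (-885) = -1100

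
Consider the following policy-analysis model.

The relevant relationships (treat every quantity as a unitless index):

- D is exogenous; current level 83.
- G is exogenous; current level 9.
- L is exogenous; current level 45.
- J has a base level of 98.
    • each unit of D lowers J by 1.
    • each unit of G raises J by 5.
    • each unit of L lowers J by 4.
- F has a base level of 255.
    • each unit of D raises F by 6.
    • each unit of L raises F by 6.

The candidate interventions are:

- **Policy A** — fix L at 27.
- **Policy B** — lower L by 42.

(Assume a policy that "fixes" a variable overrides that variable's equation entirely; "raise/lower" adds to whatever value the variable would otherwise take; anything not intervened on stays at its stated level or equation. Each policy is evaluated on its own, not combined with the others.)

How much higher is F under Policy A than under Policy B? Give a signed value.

144

Policy A (L := 27):
  D = 83
  L = 27
  F = 255 + 6·83 + 6·27 = 915
Policy B (L − 42):
  D = 83
  L = 45 − 42 = 3
  F = 255 + 6·83 + 6·3 = 771
F: 915 − 771 = 144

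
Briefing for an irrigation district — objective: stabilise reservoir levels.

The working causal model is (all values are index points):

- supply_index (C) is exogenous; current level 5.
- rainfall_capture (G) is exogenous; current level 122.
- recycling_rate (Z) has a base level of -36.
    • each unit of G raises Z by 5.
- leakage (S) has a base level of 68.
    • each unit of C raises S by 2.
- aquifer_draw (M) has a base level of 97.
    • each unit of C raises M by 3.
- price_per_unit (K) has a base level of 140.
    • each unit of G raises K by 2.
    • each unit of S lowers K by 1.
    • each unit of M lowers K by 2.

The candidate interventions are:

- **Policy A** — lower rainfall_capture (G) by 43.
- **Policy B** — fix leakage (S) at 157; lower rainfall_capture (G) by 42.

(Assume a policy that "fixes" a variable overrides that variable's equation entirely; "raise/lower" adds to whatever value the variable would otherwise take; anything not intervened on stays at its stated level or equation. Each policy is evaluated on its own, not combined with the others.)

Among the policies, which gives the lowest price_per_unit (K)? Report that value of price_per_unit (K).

Policy A (G − 43):
  C = 5
  G = 122 − 43 = 79
  S = 68 + 2·5 = 78
  M = 97 + 3·5 = 112
  K = 140 + 2·79 − 78 − 2·112 = -4
Policy B (S := 157, G − 42):
  C = 5
  G = 122 − 42 = 80
  S = 157
  M = 97 + 3·5 = 112
  K = 140 + 2·80 − 157 − 2·112 = -81
Comparing — Policy A: K=-4, Policy B: K=-81. Lowest is -81 (Policy B).

-81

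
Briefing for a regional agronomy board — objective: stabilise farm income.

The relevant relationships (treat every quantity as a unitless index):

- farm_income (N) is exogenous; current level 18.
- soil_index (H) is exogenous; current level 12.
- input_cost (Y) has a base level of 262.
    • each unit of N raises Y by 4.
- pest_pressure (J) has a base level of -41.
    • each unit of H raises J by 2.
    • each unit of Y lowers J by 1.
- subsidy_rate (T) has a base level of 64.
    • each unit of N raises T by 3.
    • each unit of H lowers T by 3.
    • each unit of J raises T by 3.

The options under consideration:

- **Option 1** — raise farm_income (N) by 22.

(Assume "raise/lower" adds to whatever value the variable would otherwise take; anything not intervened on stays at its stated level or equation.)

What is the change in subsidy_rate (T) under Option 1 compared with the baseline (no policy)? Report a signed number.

-198

Baseline:
  N = 18
  H = 12
  Y = 262 + 4·18 = 334
  J = -41 + 2·12 − 334 = -351
  T = 64 + 3·18 − 3·12 + 3·(-351) = -971
Option 1 (N + 22):
  N = 18 + 22 = 40
  H = 12
  Y = 262 + 4·40 = 422
  J = -41 + 2·12 − 422 = -439
  T = 64 + 3·40 − 3·12 + 3·(-439) = -1169
Change in T: -1169 − (-971) = -198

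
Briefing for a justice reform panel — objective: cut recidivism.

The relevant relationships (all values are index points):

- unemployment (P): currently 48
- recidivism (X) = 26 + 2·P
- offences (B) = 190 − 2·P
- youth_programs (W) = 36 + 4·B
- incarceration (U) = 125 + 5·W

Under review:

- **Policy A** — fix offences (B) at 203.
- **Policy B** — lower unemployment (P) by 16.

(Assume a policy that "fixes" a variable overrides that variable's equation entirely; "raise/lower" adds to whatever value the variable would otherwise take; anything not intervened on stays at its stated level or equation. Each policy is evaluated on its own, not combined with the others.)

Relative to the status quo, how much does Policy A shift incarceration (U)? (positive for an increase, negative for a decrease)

Baseline:
  P = 48
  B = 190 − 2·48 = 94
  W = 36 + 4·94 = 412
  U = 125 + 5·412 = 2185
Policy A (B := 203):
  P = 48
  B = 203
  W = 36 + 4·203 = 848
  U = 125 + 5·848 = 4365
Change in U: 4365 − 2185 = 2180

2180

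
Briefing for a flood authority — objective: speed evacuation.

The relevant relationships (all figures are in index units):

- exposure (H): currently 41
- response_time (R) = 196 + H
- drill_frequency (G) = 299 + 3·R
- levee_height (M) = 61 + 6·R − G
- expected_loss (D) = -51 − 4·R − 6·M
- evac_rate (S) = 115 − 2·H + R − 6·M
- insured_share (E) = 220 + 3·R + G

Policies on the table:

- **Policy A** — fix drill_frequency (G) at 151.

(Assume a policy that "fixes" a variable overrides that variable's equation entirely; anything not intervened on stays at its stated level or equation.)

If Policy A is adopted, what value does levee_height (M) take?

1332

Policy A (G := 151):
  H = 41
  R = 196 + 41 = 237
  G = 151
  M = 61 + 6·237 − 151 = 1332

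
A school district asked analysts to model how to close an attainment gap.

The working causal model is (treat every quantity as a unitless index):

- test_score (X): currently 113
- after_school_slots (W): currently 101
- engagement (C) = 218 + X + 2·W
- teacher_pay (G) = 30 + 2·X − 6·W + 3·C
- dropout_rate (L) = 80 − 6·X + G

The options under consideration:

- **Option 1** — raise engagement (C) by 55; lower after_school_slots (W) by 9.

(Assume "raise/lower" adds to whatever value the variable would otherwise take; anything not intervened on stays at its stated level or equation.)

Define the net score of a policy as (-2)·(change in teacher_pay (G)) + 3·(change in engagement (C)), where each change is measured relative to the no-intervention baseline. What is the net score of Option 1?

-219

Baseline:
  X = 113
  W = 101
  C = 218 + 113 + 2·101 = 533
  G = 30 + 2·113 − 6·101 + 3·533 = 1249
Option 1 (C + 55, W − 9):
  X = 113
  W = 101 − 9 = 92
  C = 218 + 113 + 2·92 (+55 from intervention) = 570
  G = 30 + 2·113 − 6·92 + 3·570 = 1414
ΔG = 1414 − 1249 = 165; ΔC = 570 − 533 = 37
Score = (-2)·165 + 3·37 = -219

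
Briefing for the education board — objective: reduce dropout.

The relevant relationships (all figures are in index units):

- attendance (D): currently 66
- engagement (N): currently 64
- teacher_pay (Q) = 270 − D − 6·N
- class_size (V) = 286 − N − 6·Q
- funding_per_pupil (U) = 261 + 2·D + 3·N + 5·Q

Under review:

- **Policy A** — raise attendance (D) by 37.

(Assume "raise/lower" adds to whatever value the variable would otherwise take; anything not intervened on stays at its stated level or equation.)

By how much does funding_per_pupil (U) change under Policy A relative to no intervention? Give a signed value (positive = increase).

Baseline:
  D = 66
  N = 64
  Q = 270 − 66 − 6·64 = -180
  U = 261 + 2·66 + 3·64 + 5·(-180) = -315
Policy A (D + 37):
  D = 66 + 37 = 103
  N = 64
  Q = 270 − 103 − 6·64 = -217
  U = 261 + 2·103 + 3·64 + 5·(-217) = -426
Change in U: -426 − (-315) = -111

-111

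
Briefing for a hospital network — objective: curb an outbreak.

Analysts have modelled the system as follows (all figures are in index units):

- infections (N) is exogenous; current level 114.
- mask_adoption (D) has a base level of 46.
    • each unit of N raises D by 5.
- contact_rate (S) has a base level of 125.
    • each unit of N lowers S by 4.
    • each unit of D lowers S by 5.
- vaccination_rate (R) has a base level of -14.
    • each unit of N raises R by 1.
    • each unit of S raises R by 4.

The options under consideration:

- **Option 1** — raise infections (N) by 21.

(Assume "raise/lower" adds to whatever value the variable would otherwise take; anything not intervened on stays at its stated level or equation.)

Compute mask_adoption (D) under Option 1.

721

Option 1 (N + 21):
  N = 114 + 21 = 135
  D = 46 + 5·135 = 721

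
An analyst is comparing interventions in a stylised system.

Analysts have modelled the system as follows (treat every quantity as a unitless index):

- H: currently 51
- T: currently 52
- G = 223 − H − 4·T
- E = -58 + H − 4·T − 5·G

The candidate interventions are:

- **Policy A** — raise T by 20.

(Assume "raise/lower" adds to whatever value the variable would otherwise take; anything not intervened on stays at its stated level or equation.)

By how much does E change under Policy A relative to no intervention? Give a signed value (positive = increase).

320

Baseline:
  H = 51
  T = 52
  G = 223 − 51 − 4·52 = -36
  E = -58 + 51 − 4·52 − 5·(-36) = -35
Policy A (T + 20):
  H = 51
  T = 52 + 20 = 72
  G = 223 − 51 − 4·72 = -116
  E = -58 + 51 − 4·72 − 5·(-116) = 285
Change in E: 285 − (-35) = 320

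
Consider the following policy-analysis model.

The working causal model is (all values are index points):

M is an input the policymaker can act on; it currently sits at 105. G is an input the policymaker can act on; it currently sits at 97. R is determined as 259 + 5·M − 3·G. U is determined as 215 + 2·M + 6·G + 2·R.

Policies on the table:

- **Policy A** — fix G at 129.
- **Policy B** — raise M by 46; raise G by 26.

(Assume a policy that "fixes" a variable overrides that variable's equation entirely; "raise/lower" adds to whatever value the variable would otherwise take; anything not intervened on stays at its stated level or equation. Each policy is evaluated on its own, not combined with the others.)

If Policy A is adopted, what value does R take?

Policy A (G := 129):
  M = 105
  G = 129
  R = 259 + 5·105 − 3·129 = 397

397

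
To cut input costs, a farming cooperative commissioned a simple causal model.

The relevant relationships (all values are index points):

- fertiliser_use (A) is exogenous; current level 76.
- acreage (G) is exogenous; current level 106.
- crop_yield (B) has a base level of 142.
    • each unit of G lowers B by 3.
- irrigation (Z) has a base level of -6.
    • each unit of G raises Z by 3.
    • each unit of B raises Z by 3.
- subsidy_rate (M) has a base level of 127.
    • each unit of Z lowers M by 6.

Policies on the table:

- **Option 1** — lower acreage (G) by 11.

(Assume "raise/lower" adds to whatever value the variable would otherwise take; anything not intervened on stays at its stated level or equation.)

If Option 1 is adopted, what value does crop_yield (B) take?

Option 1 (G − 11):
  G = 106 − 11 = 95
  B = 142 − 3·95 = -143

-143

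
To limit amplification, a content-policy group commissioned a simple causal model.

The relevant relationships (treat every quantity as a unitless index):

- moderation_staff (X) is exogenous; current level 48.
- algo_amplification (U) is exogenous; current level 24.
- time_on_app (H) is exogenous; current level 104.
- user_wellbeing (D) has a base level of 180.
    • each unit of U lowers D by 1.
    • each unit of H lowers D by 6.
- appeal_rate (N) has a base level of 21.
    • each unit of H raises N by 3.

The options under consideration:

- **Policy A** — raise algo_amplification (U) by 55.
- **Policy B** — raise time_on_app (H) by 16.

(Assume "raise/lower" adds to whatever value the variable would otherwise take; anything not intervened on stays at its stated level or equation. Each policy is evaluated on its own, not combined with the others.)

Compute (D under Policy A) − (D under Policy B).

Policy A (U + 55):
  U = 24 + 55 = 79
  H = 104
  D = 180 − 79 − 6·104 = -523
Policy B (H + 16):
  U = 24
  H = 104 + 16 = 120
  D = 180 − 24 − 6·120 = -564
D: -523 − (-564) = 41

41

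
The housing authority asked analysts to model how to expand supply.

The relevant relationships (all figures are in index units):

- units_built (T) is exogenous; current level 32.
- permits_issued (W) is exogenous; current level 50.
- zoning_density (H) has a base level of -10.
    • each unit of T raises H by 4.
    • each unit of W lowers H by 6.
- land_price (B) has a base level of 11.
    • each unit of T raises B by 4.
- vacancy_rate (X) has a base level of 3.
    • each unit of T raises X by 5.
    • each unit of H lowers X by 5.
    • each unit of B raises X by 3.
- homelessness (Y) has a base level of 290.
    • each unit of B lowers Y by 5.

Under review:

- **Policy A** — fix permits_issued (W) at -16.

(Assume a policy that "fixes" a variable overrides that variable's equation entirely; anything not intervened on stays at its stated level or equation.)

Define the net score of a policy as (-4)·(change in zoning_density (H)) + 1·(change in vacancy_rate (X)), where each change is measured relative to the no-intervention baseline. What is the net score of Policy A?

-3564

Baseline:
  T = 32
  W = 50
  H = -10 + 4·32 − 6·50 = -182
  B = 11 + 4·32 = 139
  X = 3 + 5·32 − 5·(-182) + 3·139 = 1490
Policy A (W := -16):
  T = 32
  W = -16
  H = -10 + 4·32 − 6·(-16) = 214
  B = 11 + 4·32 = 139
  X = 3 + 5·32 − 5·214 + 3·139 = -490
ΔH = 214 − (-182) = 396; ΔX = -490 − 1490 = -1980
Score = (-4)·396 + 1·(-1980) = -3564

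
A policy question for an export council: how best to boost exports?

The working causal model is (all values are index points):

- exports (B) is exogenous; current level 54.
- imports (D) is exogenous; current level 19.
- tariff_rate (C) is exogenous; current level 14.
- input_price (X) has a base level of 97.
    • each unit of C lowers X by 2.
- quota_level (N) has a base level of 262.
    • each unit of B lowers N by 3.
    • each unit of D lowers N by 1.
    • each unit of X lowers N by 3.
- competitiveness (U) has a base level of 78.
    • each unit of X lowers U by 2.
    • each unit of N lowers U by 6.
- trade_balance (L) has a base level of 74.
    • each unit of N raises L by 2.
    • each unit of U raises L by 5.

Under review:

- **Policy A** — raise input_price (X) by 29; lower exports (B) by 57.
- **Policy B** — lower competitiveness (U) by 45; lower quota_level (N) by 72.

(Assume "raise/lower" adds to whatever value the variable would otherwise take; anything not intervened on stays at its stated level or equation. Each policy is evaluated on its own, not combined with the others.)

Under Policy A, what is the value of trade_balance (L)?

Policy A (X + 29, B − 57):
  B = 54 − 57 = -3
  D = 19
  C = 14
  X = 97 − 2·14 (+29 from intervention) = 98
  N = 262 − 3·(-3) − 19 − 3·98 = -42
  U = 78 − 2·98 − 6·(-42) = 134
  L = 74 + 2·(-42) + 5·134 = 660

660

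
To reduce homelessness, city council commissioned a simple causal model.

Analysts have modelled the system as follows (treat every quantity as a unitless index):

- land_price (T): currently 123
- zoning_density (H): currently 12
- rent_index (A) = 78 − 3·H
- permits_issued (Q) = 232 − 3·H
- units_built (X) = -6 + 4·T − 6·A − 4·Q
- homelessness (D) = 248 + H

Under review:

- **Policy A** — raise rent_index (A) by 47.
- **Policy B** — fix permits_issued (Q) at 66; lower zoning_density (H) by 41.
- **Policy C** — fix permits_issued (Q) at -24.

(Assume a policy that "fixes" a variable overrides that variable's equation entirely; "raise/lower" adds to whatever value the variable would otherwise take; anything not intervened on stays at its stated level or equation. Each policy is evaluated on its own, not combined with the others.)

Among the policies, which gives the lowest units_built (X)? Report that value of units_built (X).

-832

Policy A (A + 47):
  T = 123
  H = 12
  A = 78 − 3·12 (+47 from intervention) = 89
  Q = 232 − 3·12 = 196
  X = -6 + 4·123 − 6·89 − 4·196 = -832
Policy B (Q := 66, H − 41):
  T = 123
  H = 12 − 41 = -29
  A = 78 − 3·(-29) = 165
  Q = 66
  X = -6 + 4·123 − 6·165 − 4·66 = -768
Policy C (Q := -24):
  T = 123
  H = 12
  A = 78 − 3·12 = 42
  Q = -24
  X = -6 + 4·123 − 6·42 − 4·(-24) = 330
Comparing — Policy A: X=-832, Policy B: X=-768, Policy C: X=330. Lowest is -832 (Policy A).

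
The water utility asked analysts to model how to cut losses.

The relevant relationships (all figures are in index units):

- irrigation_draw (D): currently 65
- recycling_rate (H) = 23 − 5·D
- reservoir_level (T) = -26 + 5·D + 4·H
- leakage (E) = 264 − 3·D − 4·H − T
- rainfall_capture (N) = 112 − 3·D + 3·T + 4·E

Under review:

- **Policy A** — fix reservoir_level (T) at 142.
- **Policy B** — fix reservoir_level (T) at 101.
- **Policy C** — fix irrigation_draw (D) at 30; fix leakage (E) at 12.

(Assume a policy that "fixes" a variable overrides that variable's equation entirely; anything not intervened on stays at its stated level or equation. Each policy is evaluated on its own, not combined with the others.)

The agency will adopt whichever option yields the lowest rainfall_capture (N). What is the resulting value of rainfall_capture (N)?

Policy A (T := 142):
  D = 65
  H = 23 − 5·65 = -302
  T = 142
  E = 264 − 3·65 − 4·(-302) − 142 = 1135
  N = 112 − 3·65 + 3·142 + 4·1135 = 4883
Policy B (T := 101):
  D = 65
  H = 23 − 5·65 = -302
  T = 101
  E = 264 − 3·65 − 4·(-302) − 101 = 1176
  N = 112 − 3·65 + 3·101 + 4·1176 = 4924
Policy C (D := 30, E := 12):
  D = 30
  H = 23 − 5·30 = -127
  T = -26 + 5·30 + 4·(-127) = -384
  E = 12
  N = 112 − 3·30 + 3·(-384) + 4·12 = -1082
Comparing — Policy A: N=4883, Policy B: N=4924, Policy C: N=-1082. Lowest is -1082 (Policy C).

-1082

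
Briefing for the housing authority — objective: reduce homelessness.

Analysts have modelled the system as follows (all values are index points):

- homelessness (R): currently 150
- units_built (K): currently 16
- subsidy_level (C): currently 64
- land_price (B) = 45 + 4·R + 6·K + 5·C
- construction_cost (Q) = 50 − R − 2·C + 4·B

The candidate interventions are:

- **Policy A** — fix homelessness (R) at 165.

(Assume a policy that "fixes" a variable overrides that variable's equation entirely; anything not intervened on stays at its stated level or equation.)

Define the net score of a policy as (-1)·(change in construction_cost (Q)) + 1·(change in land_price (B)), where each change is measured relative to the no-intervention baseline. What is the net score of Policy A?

-165

Baseline:
  R = 150
  K = 16
  C = 64
  B = 45 + 4·150 + 6·16 + 5·64 = 1061
  Q = 50 − 150 − 2·64 + 4·1061 = 4016
Policy A (R := 165):
  R = 165
  K = 16
  C = 64
  B = 45 + 4·165 + 6·16 + 5·64 = 1121
  Q = 50 − 165 − 2·64 + 4·1121 = 4241
ΔQ = 4241 − 4016 = 225; ΔB = 1121 − 1061 = 60
Score = (-1)·225 + 1·60 = -165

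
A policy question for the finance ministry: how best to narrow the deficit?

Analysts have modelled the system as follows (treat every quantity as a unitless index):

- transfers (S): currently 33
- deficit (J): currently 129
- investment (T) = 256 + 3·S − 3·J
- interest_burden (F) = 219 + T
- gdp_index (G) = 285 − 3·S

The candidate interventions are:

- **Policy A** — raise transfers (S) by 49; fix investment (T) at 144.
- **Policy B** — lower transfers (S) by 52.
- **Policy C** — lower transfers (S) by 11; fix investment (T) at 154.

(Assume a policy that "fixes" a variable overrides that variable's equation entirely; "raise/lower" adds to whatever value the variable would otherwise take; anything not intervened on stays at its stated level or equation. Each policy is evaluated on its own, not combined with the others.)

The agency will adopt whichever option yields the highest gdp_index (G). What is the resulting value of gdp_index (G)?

Policy A (S + 49, T := 144):
  S = 33 + 49 = 82
  G = 285 − 3·82 = 39
Policy B (S − 52):
  S = 33 − 52 = -19
  G = 285 − 3·(-19) = 342
Policy C (S − 11, T := 154):
  S = 33 − 11 = 22
  G = 285 − 3·22 = 219
Comparing — Policy A: G=39, Policy B: G=342, Policy C: G=219. Highest is 342 (Policy B).

342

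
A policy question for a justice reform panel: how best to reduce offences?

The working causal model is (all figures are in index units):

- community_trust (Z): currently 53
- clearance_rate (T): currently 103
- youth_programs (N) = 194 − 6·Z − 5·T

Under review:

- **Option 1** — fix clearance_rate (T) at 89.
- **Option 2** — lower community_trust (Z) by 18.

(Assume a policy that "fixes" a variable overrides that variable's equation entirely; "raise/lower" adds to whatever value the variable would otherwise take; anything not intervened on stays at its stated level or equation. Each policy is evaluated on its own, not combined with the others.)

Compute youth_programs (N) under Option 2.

Option 2 (Z − 18):
  Z = 53 − 18 = 35
  T = 103
  N = 194 − 6·35 − 5·103 = -531

-531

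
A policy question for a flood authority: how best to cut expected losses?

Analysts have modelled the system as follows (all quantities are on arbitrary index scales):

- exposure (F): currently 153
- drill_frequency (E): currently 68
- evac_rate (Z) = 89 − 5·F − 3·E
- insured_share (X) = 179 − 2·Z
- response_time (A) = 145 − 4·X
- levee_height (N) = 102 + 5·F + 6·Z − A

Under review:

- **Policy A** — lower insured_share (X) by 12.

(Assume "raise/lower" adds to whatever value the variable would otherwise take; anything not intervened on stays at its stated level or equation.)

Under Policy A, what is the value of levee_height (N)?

3150

Policy A (X − 12):
  F = 153
  E = 68
  Z = 89 − 5·153 − 3·68 = -880
  X = 179 − 2·(-880) (−12 from intervention) = 1927
  A = 145 − 4·1927 = -7563
  N = 102 + 5·153 + 6·(-880) − (-7563) = 3150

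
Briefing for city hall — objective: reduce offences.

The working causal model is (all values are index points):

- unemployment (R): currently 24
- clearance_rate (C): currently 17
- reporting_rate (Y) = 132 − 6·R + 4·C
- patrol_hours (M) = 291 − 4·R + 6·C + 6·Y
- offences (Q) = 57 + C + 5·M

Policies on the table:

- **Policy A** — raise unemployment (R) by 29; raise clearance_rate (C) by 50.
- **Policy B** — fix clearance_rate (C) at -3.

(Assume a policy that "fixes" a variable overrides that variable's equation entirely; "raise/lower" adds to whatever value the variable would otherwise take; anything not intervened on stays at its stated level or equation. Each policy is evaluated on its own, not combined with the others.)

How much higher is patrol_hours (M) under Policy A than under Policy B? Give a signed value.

940

Policy A (R + 29, C + 50):
  R = 24 + 29 = 53
  C = 17 + 50 = 67
  Y = 132 − 6·53 + 4·67 = 82
  M = 291 − 4·53 + 6·67 + 6·82 = 973
Policy B (C := -3):
  R = 24
  C = -3
  Y = 132 − 6·24 + 4·(-3) = -24
  M = 291 − 4·24 + 6·(-3) + 6·(-24) = 33
M: 973 − 33 = 940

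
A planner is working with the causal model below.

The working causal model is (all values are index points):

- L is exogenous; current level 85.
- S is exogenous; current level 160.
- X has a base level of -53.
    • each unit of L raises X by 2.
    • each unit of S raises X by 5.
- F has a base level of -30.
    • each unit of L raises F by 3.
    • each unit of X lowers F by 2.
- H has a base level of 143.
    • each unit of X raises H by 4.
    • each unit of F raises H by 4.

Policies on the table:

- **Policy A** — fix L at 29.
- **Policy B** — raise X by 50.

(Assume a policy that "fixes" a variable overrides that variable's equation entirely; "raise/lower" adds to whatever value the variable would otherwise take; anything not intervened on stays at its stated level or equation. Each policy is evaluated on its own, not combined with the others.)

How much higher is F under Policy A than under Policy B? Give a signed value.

Policy A (L := 29):
  L = 29
  S = 160
  X = -53 + 2·29 + 5·160 = 805
  F = -30 + 3·29 − 2·805 = -1553
Policy B (X + 50):
  L = 85
  S = 160
  X = -53 + 2·85 + 5·160 (+50 from intervention) = 967
  F = -30 + 3·85 − 2·967 = -1709
F: -1553 − (-1709) = 156

156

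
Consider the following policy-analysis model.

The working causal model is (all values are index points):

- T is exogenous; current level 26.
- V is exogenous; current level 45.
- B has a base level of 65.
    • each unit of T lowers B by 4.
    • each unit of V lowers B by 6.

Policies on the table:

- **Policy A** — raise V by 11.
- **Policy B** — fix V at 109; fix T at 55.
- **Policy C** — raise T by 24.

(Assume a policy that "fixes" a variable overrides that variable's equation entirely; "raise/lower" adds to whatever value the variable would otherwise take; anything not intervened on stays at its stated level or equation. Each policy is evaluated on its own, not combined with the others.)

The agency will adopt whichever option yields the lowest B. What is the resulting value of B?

Policy A (V + 11):
  T = 26
  V = 45 + 11 = 56
  B = 65 − 4·26 − 6·56 = -375
Policy B (V := 109, T := 55):
  T = 55
  V = 109
  B = 65 − 4·55 − 6·109 = -809
Policy C (T + 24):
  T = 26 + 24 = 50
  V = 45
  B = 65 − 4·50 − 6·45 = -405
Comparing — Policy A: B=-375, Policy B: B=-809, Policy C: B=-405. Lowest is -809 (Policy B).

-809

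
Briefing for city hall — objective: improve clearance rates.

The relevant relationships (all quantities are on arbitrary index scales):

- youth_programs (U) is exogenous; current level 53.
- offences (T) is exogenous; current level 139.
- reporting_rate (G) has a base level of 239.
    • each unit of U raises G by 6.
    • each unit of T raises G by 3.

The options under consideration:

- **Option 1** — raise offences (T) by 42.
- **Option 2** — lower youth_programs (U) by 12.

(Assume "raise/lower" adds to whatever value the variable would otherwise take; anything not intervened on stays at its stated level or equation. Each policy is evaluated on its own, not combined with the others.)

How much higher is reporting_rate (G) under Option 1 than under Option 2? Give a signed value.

Option 1 (T + 42):
  U = 53
  T = 139 + 42 = 181
  G = 239 + 6·53 + 3·181 = 1100
Option 2 (U − 12):
  U = 53 − 12 = 41
  T = 139
  G = 239 + 6·41 + 3·139 = 902
G: 1100 − 902 = 198

198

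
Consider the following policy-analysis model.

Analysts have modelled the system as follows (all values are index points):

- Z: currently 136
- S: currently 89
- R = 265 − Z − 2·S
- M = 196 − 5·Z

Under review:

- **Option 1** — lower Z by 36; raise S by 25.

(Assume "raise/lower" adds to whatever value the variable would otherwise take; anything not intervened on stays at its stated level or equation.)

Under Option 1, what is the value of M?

-304

Option 1 (Z − 36, S + 25):
  Z = 136 − 36 = 100
  M = 196 − 5·100 = -304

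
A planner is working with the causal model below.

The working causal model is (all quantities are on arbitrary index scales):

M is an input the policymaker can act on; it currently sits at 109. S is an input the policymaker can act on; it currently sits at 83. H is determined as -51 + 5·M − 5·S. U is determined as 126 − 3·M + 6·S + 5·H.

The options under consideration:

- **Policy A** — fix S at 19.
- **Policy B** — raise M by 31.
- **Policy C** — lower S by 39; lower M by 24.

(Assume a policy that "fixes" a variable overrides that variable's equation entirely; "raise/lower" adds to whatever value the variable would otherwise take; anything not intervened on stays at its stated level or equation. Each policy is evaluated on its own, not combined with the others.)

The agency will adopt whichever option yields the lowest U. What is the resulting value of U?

Policy A (S := 19):
  M = 109
  S = 19
  H = -51 + 5·109 − 5·19 = 399
  U = 126 − 3·109 + 6·19 + 5·399 = 1908
Policy B (M + 31):
  M = 109 + 31 = 140
  S = 83
  H = -51 + 5·140 − 5·83 = 234
  U = 126 − 3·140 + 6·83 + 5·234 = 1374
Policy C (S − 39, M − 24):
  M = 109 − 24 = 85
  S = 83 − 39 = 44
  H = -51 + 5·85 − 5·44 = 154
  U = 126 − 3·85 + 6·44 + 5·154 = 905
Comparing — Policy A: U=1908, Policy B: U=1374, Policy C: U=905. Lowest is 905 (Policy C).

905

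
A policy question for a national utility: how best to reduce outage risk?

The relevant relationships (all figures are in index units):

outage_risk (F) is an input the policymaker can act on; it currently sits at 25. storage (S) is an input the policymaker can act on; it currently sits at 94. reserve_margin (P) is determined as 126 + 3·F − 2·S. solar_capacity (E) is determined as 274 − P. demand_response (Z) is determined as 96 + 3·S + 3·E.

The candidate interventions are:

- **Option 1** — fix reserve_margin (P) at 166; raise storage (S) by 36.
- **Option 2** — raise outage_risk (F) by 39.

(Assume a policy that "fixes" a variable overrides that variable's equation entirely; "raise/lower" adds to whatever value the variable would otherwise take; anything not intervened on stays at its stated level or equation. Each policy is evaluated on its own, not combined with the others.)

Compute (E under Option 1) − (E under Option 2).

-36

Option 1 (P := 166, S + 36):
  F = 25
  S = 94 + 36 = 130
  P = 166
  E = 274 − 166 = 108
Option 2 (F + 39):
  F = 25 + 39 = 64
  S = 94
  P = 126 + 3·64 − 2·94 = 130
  E = 274 − 130 = 144
E: 108 − 144 = -36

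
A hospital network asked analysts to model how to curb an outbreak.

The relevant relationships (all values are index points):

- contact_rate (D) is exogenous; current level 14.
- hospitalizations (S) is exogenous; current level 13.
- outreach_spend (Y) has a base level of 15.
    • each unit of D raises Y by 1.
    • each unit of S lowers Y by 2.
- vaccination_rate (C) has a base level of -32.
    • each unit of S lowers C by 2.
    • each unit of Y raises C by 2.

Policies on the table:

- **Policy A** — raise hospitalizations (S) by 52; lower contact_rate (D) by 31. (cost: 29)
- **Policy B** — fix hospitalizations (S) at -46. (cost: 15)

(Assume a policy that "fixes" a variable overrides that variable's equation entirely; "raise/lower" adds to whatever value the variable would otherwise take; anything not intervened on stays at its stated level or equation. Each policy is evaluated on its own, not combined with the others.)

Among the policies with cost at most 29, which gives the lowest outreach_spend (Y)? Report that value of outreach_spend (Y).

Policy A (S + 52, D − 31):
  D = 14 − 31 = -17
  S = 13 + 52 = 65
  Y = 15 + (-17) − 2·65 = -132
Policy B (S := -46):
  D = 14
  S = -46
  Y = 15 + 14 − 2·(-46) = 121
Comparing — Policy A: Y=-132, Policy B: Y=121. Lowest is -132 (Policy A).

-132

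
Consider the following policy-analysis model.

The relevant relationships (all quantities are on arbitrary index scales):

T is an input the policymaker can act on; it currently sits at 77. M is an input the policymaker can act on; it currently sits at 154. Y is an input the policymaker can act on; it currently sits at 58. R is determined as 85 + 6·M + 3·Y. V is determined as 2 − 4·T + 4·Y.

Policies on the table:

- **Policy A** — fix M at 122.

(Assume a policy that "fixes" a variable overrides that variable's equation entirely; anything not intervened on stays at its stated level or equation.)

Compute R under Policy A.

991

Policy A (M := 122):
  M = 122
  Y = 58
  R = 85 + 6·122 + 3·58 = 991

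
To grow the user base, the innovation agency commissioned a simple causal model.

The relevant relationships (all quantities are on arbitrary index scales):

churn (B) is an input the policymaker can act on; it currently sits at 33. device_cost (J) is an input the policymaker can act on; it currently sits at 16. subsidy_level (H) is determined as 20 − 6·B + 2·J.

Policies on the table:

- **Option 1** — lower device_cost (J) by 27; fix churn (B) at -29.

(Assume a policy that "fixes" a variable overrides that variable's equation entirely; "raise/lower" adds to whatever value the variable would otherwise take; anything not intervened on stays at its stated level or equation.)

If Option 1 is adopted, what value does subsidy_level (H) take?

172

Option 1 (J − 27, B := -29):
  B = -29
  J = 16 − 27 = -11
  H = 20 − 6·(-29) + 2·(-11) = 172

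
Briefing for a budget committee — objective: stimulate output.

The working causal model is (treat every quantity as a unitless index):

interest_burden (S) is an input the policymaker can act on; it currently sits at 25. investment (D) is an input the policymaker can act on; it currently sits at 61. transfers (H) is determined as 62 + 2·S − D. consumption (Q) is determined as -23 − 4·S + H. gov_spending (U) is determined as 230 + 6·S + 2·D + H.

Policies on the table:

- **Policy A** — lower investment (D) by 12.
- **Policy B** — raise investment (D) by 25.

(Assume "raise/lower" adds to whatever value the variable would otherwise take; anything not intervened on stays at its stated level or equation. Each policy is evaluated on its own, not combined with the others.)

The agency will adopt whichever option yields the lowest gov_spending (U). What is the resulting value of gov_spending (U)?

Policy A (D − 12):
  S = 25
  D = 61 − 12 = 49
  H = 62 + 2·25 − 49 = 63
  U = 230 + 6·25 + 2·49 + 63 = 541
Policy B (D + 25):
  S = 25
  D = 61 + 25 = 86
  H = 62 + 2·25 − 86 = 26
  U = 230 + 6·25 + 2·86 + 26 = 578
Comparing — Policy A: U=541, Policy B: U=578. Lowest is 541 (Policy A).

541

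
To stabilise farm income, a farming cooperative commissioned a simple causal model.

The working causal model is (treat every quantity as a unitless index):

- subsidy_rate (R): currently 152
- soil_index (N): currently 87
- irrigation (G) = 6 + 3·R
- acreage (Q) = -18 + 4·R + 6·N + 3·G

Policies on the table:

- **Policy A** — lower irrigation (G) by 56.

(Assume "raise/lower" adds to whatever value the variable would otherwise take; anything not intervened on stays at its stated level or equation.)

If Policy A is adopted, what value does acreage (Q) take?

Policy A (G − 56):
  R = 152
  N = 87
  G = 6 + 3·152 (−56 from intervention) = 406
  Q = -18 + 4·152 + 6·87 + 3·406 = 2330

2330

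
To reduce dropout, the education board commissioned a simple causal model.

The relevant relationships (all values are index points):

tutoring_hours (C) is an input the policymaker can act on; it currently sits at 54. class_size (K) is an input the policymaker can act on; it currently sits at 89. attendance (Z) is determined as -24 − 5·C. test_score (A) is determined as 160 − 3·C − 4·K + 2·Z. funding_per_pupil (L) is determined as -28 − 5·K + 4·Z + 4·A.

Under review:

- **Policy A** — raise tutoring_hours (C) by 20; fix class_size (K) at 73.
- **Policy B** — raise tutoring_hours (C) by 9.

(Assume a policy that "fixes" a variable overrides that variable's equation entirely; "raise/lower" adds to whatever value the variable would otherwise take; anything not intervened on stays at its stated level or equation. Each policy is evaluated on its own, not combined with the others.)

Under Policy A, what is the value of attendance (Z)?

-394

Policy A (C + 20, K := 73):
  C = 54 + 20 = 74
  Z = -24 − 5·74 = -394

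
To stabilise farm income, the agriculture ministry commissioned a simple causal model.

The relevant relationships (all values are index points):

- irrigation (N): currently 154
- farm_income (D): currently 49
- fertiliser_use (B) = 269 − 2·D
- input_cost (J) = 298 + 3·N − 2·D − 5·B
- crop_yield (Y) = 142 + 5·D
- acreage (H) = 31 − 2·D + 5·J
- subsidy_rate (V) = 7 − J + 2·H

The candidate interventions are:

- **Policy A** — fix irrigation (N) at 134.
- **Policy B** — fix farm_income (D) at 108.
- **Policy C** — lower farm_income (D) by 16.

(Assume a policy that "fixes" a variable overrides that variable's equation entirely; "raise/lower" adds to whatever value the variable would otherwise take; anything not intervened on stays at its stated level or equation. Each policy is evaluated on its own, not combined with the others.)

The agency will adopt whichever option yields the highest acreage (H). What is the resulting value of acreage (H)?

Policy A (N := 134):
  N = 134
  D = 49
  B = 269 − 2·49 = 171
  J = 298 + 3·134 − 2·49 − 5·171 = -253
  H = 31 − 2·49 + 5·(-253) = -1332
Policy B (D := 108):
  N = 154
  D = 108
  B = 269 − 2·108 = 53
  J = 298 + 3·154 − 2·108 − 5·53 = 279
  H = 31 − 2·108 + 5·279 = 1210
Policy C (D − 16):
  N = 154
  D = 49 − 16 = 33
  B = 269 − 2·33 = 203
  J = 298 + 3·154 − 2·33 − 5·203 = -321
  H = 31 − 2·33 + 5·(-321) = -1640
Comparing — Policy A: H=-1332, Policy B: H=1210, Policy C: H=-1640. Highest is 1210 (Policy B).

1210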